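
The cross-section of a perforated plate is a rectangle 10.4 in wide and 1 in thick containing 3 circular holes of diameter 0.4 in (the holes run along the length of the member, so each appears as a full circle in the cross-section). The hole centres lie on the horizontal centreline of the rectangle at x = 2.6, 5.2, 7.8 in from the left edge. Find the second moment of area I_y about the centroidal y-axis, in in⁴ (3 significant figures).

I_y ≈ 92.0 in⁴

Split into non-overlapping primitives; take the origin at the lower-left of the bounding box.
Plate: 10.4 × 1, A = 10.4 in², x = 5.2 in, Ī = 93.739 in⁴.
Hole 1 (subtracted): ⌀0.4, A = 0.12566 in², x = 2.6 in, Ī = 0.0012566 in⁴.
Hole 2 (subtracted): ⌀0.4, A = 0.12566 in², x = 5.2 in, Ī = 0.0012566 in⁴.
Hole 3 (subtracted): ⌀0.4, A = 0.12566 in², x = 7.8 in, Ī = 0.0012566 in⁴.
By symmetry the centroid is at mid-width, x̄ = 5.2 in.
Transfer each piece to the centroidal y-axis using Ī + A·d² with d = x − 5.2:
  plate: d = 0 in → contributes +93.739 in⁴
  hole 1: d = -2.6 in → contributes −0.85074 in⁴
  hole 2: d = 0 in → contributes −0.0012566 in⁴
  hole 3: d = 2.6 in → contributes −0.85074 in⁴
Total I = 92.036 in⁴.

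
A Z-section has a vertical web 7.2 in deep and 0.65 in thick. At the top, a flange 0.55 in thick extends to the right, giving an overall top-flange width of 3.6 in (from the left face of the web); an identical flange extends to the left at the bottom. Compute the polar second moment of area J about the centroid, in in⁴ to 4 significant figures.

Decompose the section into non-overlapping parts with the origin at the bottom-left of its bounding rectangle.
Web: 0.65 × 7.2, A = 4.68 in², y = 3.6 in, Ī = 20.2176 in⁴.
Top flange (beyond web): 2.95 × 0.55, A = 1.6225 in², y = 6.925 in, Ī = 0.0409005 in⁴.
Bottom flange (beyond web): 2.95 × 0.55, A = 1.6225 in², y = 0.275 in, Ī = 0.0409005 in⁴.
Centroid: ȳ = ΣA·y / ΣA = 3.6 in.
Transfer each piece to the centroidal x-axis using Ī + A·d² with d = y − 3.6:
  web: d = 0 in → contributes +20.2176 in⁴
  top flange (beyond web): d = 3.325 in → contributes +17.9787 in⁴
  bottom flange (beyond web): d = -3.325 in → contributes +17.9787 in⁴
Total I = 56.1749 in⁴.
For the y-axis: x̄ = 3.275 in.
Repeating about the centroidal y-axis gives I_y = 13.0319 in⁴.
Polar second moment: J = I_x + I_y = 69.2068 in⁴.

J ≈ 69.21 in⁴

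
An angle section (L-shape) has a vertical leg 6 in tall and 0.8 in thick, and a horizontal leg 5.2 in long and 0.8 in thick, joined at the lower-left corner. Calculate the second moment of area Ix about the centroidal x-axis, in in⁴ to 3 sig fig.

Split into non-overlapping primitives; take the origin at the lower-left of the bounding box.
Vertical leg: 0.8 × 6, A = 4.8 in², y = 3 in, Ī = 14.4 in⁴.
Horizontal leg (remainder): 4.4 × 0.8, A = 3.52 in², y = 0.4 in, Ī = 0.18773 in⁴.
Centroid: ȳ = ΣA·y / ΣA = 1.9 in.
Transfer each piece to the centroidal x-axis using Ī + A·d² with d = y − 1.9:
  vertical leg: d = 1.1 in → contributes +20.208 in⁴
  horizontal leg (remainder): d = -1.5 in → contributes +8.1077 in⁴
Total I = 28.316 in⁴.

Ix ≈ 28.3 in⁴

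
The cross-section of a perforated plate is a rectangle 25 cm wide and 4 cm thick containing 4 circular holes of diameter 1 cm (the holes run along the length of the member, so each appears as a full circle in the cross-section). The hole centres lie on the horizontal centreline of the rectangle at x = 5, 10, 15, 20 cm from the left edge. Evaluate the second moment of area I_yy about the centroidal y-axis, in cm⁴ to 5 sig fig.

Split into non-overlapping primitives; take the origin at the lower-left of the bounding box.
Plate: 25 × 4, A = 100 cm², x = 12.5 cm, Ī = 5208.333 cm⁴.
Hole 1 (subtracted): ⌀1, A = 0.7853982 cm², x = 5 cm, Ī = 0.04908739 cm⁴.
Hole 2 (subtracted): ⌀1, A = 0.7853982 cm², x = 10 cm, Ī = 0.04908739 cm⁴.
Hole 3 (subtracted): ⌀1, A = 0.7853982 cm², x = 15 cm, Ī = 0.04908739 cm⁴.
Hole 4 (subtracted): ⌀1, A = 0.7853982 cm², x = 20 cm, Ī = 0.04908739 cm⁴.
By symmetry the centroid is at mid-width, x̄ = 12.5 cm.
Transfer each piece to the centroidal y-axis using Ī + A·d² with d = x − 12.5:
  plate: d = 0 cm → contributes +5208.333 cm⁴
  hole 1: d = -7.5 cm → contributes −44.22773 cm⁴
  hole 2: d = -2.5 cm → contributes −4.957826 cm⁴
  hole 3: d = 2.5 cm → contributes −4.957826 cm⁴
  hole 4: d = 7.5 cm → contributes −44.22773 cm⁴
Total I = 5109.962 cm⁴.

I_yy ≈ 5110.0 cm⁴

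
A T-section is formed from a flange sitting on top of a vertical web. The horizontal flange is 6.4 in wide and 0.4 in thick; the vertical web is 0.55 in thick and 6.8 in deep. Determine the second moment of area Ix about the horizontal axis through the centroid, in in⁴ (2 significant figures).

Treat the section as a set of non-overlapping primitives; coordinates are from the bounding-box lower-left.
Flange: 6.4 × 0.4, A = 2.56 in², y = 7 in, Ī = 0.03413 in⁴.
Web: 0.55 × 6.8, A = 3.74 in², y = 3.4 in, Ī = 14.41 in⁴.
Centroid: ȳ = ΣA·y / ΣA = 4.863 in.
Transfer each piece to the horizontal axis through the centroid using Ī + A·d² with d = y − 4.863:
  flange: d = 2.137 in → contributes +11.73 in⁴
  web: d = -1.463 in → contributes +22.41 in⁴
Total I = 34.14 in⁴.

Ix ≈ 34 in⁴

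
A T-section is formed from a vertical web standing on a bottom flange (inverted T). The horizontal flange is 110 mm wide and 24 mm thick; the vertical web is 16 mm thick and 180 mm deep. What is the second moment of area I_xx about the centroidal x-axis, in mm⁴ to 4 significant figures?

Split into non-overlapping primitives; take the origin at the lower-left of the bounding box.
Flange: 110 × 24, A = 2 640 mm², y = 12 mm, Ī = 126 720 mm⁴.
Web: 16 × 180, A = 2 880 mm², y = 114 mm, Ī = 7 776 000 mm⁴.
Centroid: ȳ = ΣA·y / ΣA = 65.2174 mm.
Transfer each piece to the centroidal x-axis using Ī + A·d² with d = y − 65.2174:
  flange: d = -53.2174 mm → contributes +7 603 440 mm⁴
  web: d = 48.7826 mm → contributes +14 629 660 mm⁴
Total I = 22 233 099 mm⁴.

I_xx ≈ 2.223 × 10⁷ mm⁴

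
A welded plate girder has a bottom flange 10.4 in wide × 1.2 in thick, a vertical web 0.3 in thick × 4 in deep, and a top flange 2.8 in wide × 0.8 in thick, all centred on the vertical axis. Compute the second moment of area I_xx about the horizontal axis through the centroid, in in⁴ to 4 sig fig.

Decompose the section into non-overlapping parts with the origin at the bottom-left of its bounding rectangle.
Bottom plate: 10.4 × 1.2, A = 12.48 in², y = 0.6 in, Ī = 1.4976 in⁴.
Web plate: 0.3 × 4, A = 1.2 in², y = 3.2 in, Ī = 1.6 in⁴.
Top plate: 2.8 × 0.8, A = 2.24 in², y = 5.6 in, Ī = 0.119467 in⁴.
Centroid: ȳ = ΣA·y / ΣA = 1.4995 in.
Transfer each piece to the horizontal axis through the centroid using Ī + A·d² with d = y − 1.4995:
  bottom plate: d = -0.899497 in → contributes +11.5951 in⁴
  web plate: d = 1.7005 in → contributes +5.07005 in⁴
  top plate: d = 4.1005 in → contributes +37.7831 in⁴
Total I = 54.4483 in⁴.

I_xx ≈ 54.45 in⁴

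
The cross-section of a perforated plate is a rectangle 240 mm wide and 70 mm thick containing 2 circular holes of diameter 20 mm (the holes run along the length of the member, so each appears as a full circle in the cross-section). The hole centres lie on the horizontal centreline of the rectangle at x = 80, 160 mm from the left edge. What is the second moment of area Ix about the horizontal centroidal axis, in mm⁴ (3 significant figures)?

Break the section into simple shapes (no overlaps), measuring from the bottom-left corner of the bounding box.
Plate: 240 × 70, A = 16 800 mm², y = 35 mm, Ī = 6 860 000 mm⁴.
Hole 1 (subtracted): ⌀20, A = 314.16 mm², y = 35 mm, Ī = 7 854 mm⁴.
Hole 2 (subtracted): ⌀20, A = 314.16 mm², y = 35 mm, Ī = 7 854 mm⁴.
By symmetry the centroid is at mid-height, ȳ = 35 mm.
All pieces are centred on the horizontal centroidal axis, so I = ΣĪ (holes subtracted) = 6 844 292 mm⁴.

Ix ≈ 6.84 × 10⁶ mm⁴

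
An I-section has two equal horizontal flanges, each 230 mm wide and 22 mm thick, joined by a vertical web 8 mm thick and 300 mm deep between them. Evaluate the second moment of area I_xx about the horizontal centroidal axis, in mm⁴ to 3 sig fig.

Treat the section as a set of non-overlapping primitives; coordinates are from the bounding-box lower-left.
Bottom flange: 230 × 22, A = 5 060 mm², y = 11 mm, Ī = 204 087 mm⁴.
Web: 8 × 300, A = 2 400 mm², y = 172 mm, Ī = 18 000 000 mm⁴.
Top flange: 230 × 22, A = 5 060 mm², y = 333 mm, Ī = 204 087 mm⁴.
By symmetry the centroid is at mid-height, ȳ = 172 mm.
Transfer each piece to the horizontal centroidal axis using Ī + A·d² with d = y − 172:
  bottom flange: d = -161 mm → contributes +131 364 347 mm⁴
  web: d = 0 mm → contributes +18 000 000 mm⁴
  top flange: d = 161 mm → contributes +131 364 347 mm⁴
Total I = 280 728 693 mm⁴.

I_xx ≈ 2.81 × 10⁸ mm⁴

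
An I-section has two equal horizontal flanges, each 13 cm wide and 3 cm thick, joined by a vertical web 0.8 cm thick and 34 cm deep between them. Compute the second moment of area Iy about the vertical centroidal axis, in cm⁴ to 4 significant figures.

Iy ≈ 1100 cm⁴

Treat the section as a set of non-overlapping primitives; coordinates are from the bounding-box lower-left.
Bottom flange: 13 × 3, A = 39 cm², x = 6.5 cm, Ī = 549.25 cm⁴.
Web: 0.8 × 34, A = 27.2 cm², x = 6.5 cm, Ī = 1.45067 cm⁴.
Top flange: 13 × 3, A = 39 cm², x = 6.5 cm, Ī = 549.25 cm⁴.
By symmetry the centroid is at mid-width, x̄ = 6.5 cm.
All pieces are centred on the vertical centroidal axis, so I = ΣĪ = 1099.95 cm⁴.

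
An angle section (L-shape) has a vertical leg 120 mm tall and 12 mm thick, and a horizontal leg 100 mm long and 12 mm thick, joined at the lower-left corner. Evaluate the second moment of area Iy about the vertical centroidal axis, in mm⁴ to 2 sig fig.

Split into non-overlapping primitives; take the origin at the lower-left of the bounding box.
Vertical leg: 12 × 120, A = 1 440 mm², x = 6 mm, Ī = 17 280 mm⁴.
Horizontal leg (remainder): 88 × 12, A = 1 056 mm², x = 56 mm, Ī = 681 472 mm⁴.
Centroid: x̄ = ΣA·x / ΣA = 27.15 mm.
Transfer each piece to the vertical centroidal axis using Ī + A·d² with d = x − 27.15:
  vertical leg: d = -21.15 mm → contributes +661 659 mm⁴
  horizontal leg (remainder): d = 28.85 mm → contributes +1 560 170 mm⁴
Total I = 2 221 829 mm⁴.

Iy ≈ 2.2 × 10⁶ mm⁴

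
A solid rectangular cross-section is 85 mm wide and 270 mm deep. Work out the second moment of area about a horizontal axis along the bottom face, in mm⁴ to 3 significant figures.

The section: 85 × 270, A = 22 950 mm², y = 135 mm, Ī = 139 421 250 mm⁴.
Transfer it to the base of the section using Ī + A·d² with d = y − 0:
  the section: d = 135 mm → contributes +557 685 000 mm⁴
Total I = 557 685 000 mm⁴.

I_base ≈ 5.58 × 10⁸ mm⁴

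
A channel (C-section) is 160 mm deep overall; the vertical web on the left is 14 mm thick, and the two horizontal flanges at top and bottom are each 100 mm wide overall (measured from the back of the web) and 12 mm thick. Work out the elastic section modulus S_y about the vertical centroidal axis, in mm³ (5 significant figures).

S_y ≈ 5.7868 × 10⁴ mm³

Decompose the section into non-overlapping parts with the origin at the bottom-left of its bounding rectangle.
Web: 14 × 160, A = 2 240 mm², x = 7 mm, Ī = 36586.67 mm⁴.
Top flange (beyond web): 86 × 12, A = 1 032 mm², x = 57 mm, Ī = 636 056 mm⁴.
Bottom flange (beyond web): 86 × 12, A = 1 032 mm², x = 57 mm, Ī = 636 056 mm⁴.
Centroid: x̄ = ΣA·x / ΣA = 30.9777 mm.
Transfer each piece to the vertical centroidal axis using Ī + A·d² with d = x − 30.9777:
  web: d = -23.9777 mm → contributes +1 324 430 mm⁴
  top flange (beyond web): d = 26.0223 mm → contributes +1 334 885 mm⁴
  bottom flange (beyond web): d = 26.0223 mm → contributes +1 334 885 mm⁴
Total I = 3 994 201 mm⁴.
Extreme fibre distance c = 69.0223 mm; S = I/c = 57868.26 mm³.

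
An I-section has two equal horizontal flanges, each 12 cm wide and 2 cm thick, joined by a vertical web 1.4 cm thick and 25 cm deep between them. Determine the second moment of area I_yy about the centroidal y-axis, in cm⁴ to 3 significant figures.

Split into non-overlapping primitives; take the origin at the lower-left of the bounding box.
Bottom flange: 12 × 2, A = 24 cm², x = 6 cm, Ī = 288 cm⁴.
Web: 1.4 × 25, A = 35 cm², x = 6 cm, Ī = 5.7167 cm⁴.
Top flange: 12 × 2, A = 24 cm², x = 6 cm, Ī = 288 cm⁴.
By symmetry the centroid is at mid-width, x̄ = 6 cm.
All pieces are centred on the centroidal y-axis, so I = ΣĪ = 581.72 cm⁴.

I_yy ≈ 582 cm⁴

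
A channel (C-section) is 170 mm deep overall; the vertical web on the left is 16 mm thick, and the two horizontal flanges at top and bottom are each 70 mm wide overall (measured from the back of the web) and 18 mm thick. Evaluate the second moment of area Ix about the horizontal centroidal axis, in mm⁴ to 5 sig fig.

Treat the section as a set of non-overlapping primitives; coordinates are from the bounding-box lower-left.
Web: 16 × 170, A = 2 720 mm², y = 85 mm, Ī = 6 550 667 mm⁴.
Top flange (beyond web): 54 × 18, A = 972 mm², y = 161 mm, Ī = 26 244 mm⁴.
Bottom flange (beyond web): 54 × 18, A = 972 mm², y = 9 mm, Ī = 26 244 mm⁴.
By symmetry the centroid is at mid-height, ȳ = 85 mm.
Transfer each piece to the horizontal centroidal axis using Ī + A·d² with d = y − 85:
  web: d = 0 mm → contributes +6 550 667 mm⁴
  top flange (beyond web): d = 76 mm → contributes +5 640 516 mm⁴
  bottom flange (beyond web): d = -76 mm → contributes +5 640 516 mm⁴
Total I = 17 831 699 mm⁴.

Ix ≈ 1.7832 × 10⁷ mm⁴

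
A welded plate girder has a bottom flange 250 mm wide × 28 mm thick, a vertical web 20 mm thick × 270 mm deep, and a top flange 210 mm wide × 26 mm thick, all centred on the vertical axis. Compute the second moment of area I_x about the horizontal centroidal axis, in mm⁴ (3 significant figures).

Break the section into simple shapes (no overlaps), measuring from the bottom-left corner of the bounding box.
Bottom plate: 250 × 28, A = 7 000 mm², y = 14 mm, Ī = 457 333 mm⁴.
Web plate: 20 × 270, A = 5 400 mm², y = 163 mm, Ī = 32 805 000 mm⁴.
Top plate: 210 × 26, A = 5 460 mm², y = 311 mm, Ī = 307 580 mm⁴.
Centroid: ȳ = ΣA·y / ΣA = 149.85 mm.
Transfer each piece to the horizontal centroidal axis using Ī + A·d² with d = y − 149.85:
  bottom plate: d = -135.85 mm → contributes +129 637 395 mm⁴
  web plate: d = 13.153 mm → contributes +33 739 267 mm⁴
  top plate: d = 161.15 mm → contributes +142 106 091 mm⁴
Total I = 305 482 753 mm⁴.

I_x ≈ 3.05 × 10⁸ mm⁴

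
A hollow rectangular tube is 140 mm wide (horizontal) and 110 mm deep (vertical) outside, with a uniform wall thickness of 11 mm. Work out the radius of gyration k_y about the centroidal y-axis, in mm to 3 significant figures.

k_y ≈ 51.1 mm

Treat the section as a set of non-overlapping primitives; coordinates are from the bounding-box lower-left.
Outer rectangle: 140 × 110, A = 15 400 mm², x = 70 mm, Ī = 25 153 333 mm⁴.
Inner void (subtracted): 118 × 88, A = 10 384 mm², x = 70 mm, Ī = 12 048 901 mm⁴.
By symmetry the centroid is at mid-width, x̄ = 70 mm.
All pieces are centred on the centroidal y-axis, so I = ΣĪ (holes subtracted) = 13 104 432 mm⁴.
Radius of gyration: k = √(I/A) = √(13 104 432 / 5 016) = 51.113 mm.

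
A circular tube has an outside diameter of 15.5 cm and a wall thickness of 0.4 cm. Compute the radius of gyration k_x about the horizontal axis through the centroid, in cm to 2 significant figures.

Treat the section as a set of non-overlapping primitives; coordinates are from the bounding-box lower-left.
Outer circle: ⌀15.5, A = 188.7 cm², y = 7.75 cm, Ī = 2 833 cm⁴.
Bore (subtracted): ⌀14.7, A = 169.7 cm², y = 7.75 cm, Ī = 2 292 cm⁴.
By symmetry the centroid is at mid-height, ȳ = 7.75 cm.
All pieces are centred on the horizontal axis through the centroid, so I = ΣĪ (holes subtracted) = 541.2 cm⁴.
Radius of gyration: k = √(I/A) = √(541.2 / 18.98) = 5.341 cm.

k_x ≈ 5.3 cm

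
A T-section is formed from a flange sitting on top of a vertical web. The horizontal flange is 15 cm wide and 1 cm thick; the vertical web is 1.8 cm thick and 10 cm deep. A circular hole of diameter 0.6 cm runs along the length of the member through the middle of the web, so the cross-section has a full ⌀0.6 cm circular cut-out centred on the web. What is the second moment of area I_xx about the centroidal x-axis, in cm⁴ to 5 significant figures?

I_xx ≈ 396.96 cm⁴

Split into non-overlapping primitives; take the origin at the lower-left of the bounding box.
Flange: 15 × 1, A = 15 cm², y = 10.5 cm, Ī = 1.25 cm⁴.
Web: 1.8 × 10, A = 18 cm², y = 5 cm, Ī = 150 cm⁴.
Hole (subtracted): ⌀0.6, A = 0.2827433 cm², y = 5 cm, Ī = 0.006361725 cm⁴.
Centroid: ȳ = ΣA·y / ΣA = 7.521605 cm.
Transfer each piece to the centroidal x-axis using Ī + A·d² with d = y − 7.521605:
  flange: d = 2.978395 cm → contributes +134.3125 cm⁴
  web: d = -2.521605 cm → contributes +264.4529 cm⁴
  hole: d = -2.521605 cm → contributes −1.804183 cm⁴
Total I = 396.9612 cm⁴.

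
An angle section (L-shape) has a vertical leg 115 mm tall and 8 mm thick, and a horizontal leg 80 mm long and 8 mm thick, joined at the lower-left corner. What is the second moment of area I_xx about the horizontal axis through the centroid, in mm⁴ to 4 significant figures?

Break the section into simple shapes (no overlaps), measuring from the bottom-left corner of the bounding box.
Vertical leg: 8 × 115, A = 920 mm², y = 57.5 mm, Ī = 1 013 917 mm⁴.
Horizontal leg (remainder): 72 × 8, A = 576 mm², y = 4 mm, Ī = 3 072 mm⁴.
Centroid: ȳ = ΣA·y / ΣA = 36.9011 mm.
Transfer each piece to the horizontal axis through the centroid using Ī + A·d² with d = y − 36.9011:
  vertical leg: d = 20.5989 mm → contributes +1 404 287 mm⁴
  horizontal leg (remainder): d = -32.9011 mm → contributes +626 581 mm⁴
Total I = 2 030 868 mm⁴.

I_xx ≈ 2.031 × 10⁶ mm⁴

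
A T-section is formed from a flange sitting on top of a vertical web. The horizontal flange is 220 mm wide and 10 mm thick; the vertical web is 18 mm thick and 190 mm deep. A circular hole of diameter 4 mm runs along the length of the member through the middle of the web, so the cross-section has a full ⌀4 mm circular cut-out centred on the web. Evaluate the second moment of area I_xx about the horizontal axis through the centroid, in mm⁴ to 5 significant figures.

I_xx ≈ 2.3675 × 10⁷ mm⁴

Decompose the section into non-overlapping parts with the origin at the bottom-left of its bounding rectangle.
Flange: 220 × 10, A = 2 200 mm², y = 195 mm, Ī = 18333.33 mm⁴.
Web: 18 × 190, A = 3 420 mm², y = 95 mm, Ī = 10 288 500 mm⁴.
Hole (subtracted): ⌀4, A = 12.56637 mm², y = 95 mm, Ī = 12.56637 mm⁴.
Centroid: ȳ = ΣA·y / ΣA = 134.2336 mm.
Transfer each piece to the horizontal axis through the centroid using Ī + A·d² with d = y − 134.2336:
  flange: d = 60.76637 mm → contributes +8 141 946 mm⁴
  web: d = -39.23363 mm → contributes +15 552 831 mm⁴
  hole: d = -39.23363 mm → contributes −19355.7 mm⁴
Total I = 23 675 421 mm⁴.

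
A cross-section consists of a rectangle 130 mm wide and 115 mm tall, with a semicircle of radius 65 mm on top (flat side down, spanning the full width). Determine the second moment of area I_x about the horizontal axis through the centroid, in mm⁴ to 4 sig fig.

Decompose the section into non-overlapping parts with the origin at the bottom-left of its bounding rectangle.
Rectangular body: 130 × 115, A = 14 950 mm², y = 57.5 mm, Ī = 16 476 146 mm⁴.
Semicircular cap: semicircle r = 65, A = 6636.61 mm², y = 142.587 mm, Ī = 1 959 230 mm⁴.
Centroid: ȳ = ΣA·y / ΣA = 83.6592 mm.
Transfer each piece to the horizontal axis through the centroid using Ī + A·d² with d = y − 83.6592:
  rectangular body: d = -26.1592 mm → contributes +26 706 490 mm⁴
  semicircular cap: d = 58.9277 mm → contributes +25 004 663 mm⁴
Total I = 51 711 153 mm⁴.

I_x ≈ 5.171 × 10⁷ mm⁴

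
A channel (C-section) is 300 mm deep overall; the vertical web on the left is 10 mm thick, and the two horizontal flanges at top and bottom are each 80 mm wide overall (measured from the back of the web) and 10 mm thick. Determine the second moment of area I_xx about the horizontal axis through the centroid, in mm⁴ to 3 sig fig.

I_xx ≈ 5.19 × 10⁷ mm⁴

Split into non-overlapping primitives; take the origin at the lower-left of the bounding box.
Web: 10 × 300, A = 3 000 mm², y = 150 mm, Ī = 22 500 000 mm⁴.
Top flange (beyond web): 70 × 10, A = 700 mm², y = 295 mm, Ī = 5833.3 mm⁴.
Bottom flange (beyond web): 70 × 10, A = 700 mm², y = 5 mm, Ī = 5833.3 mm⁴.
By symmetry the centroid is at mid-height, ȳ = 150 mm.
Transfer each piece to the horizontal axis through the centroid using Ī + A·d² with d = y − 150:
  web: d = 0 mm → contributes +22 500 000 mm⁴
  top flange (beyond web): d = 145 mm → contributes +14 723 333 mm⁴
  bottom flange (beyond web): d = -145 mm → contributes +14 723 333 mm⁴
Total I = 51 946 667 mm⁴.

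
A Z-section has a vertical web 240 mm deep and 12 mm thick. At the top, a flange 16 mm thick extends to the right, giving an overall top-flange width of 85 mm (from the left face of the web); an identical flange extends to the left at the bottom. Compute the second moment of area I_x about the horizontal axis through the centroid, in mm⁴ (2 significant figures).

Break the section into simple shapes (no overlaps), measuring from the bottom-left corner of the bounding box.
Web: 12 × 240, A = 2 880 mm², y = 120 mm, Ī = 13 824 000 mm⁴.
Top flange (beyond web): 73 × 16, A = 1 168 mm², y = 232 mm, Ī = 24 917 mm⁴.
Bottom flange (beyond web): 73 × 16, A = 1 168 mm², y = 8 mm, Ī = 24 917 mm⁴.
Centroid: ȳ = ΣA·y / ΣA = 120 mm.
Transfer each piece to the horizontal axis through the centroid using Ī + A·d² with d = y − 120:
  web: d = 0 mm → contributes +13 824 000 mm⁴
  top flange (beyond web): d = 112 mm → contributes +14 676 309 mm⁴
  bottom flange (beyond web): d = -112 mm → contributes +14 676 309 mm⁴
Total I = 43 176 619 mm⁴.

I_x ≈ 4.3 × 10⁷ mm⁴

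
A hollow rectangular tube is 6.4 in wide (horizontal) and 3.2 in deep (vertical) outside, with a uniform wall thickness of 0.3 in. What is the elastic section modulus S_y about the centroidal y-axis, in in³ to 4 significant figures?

Split into non-overlapping primitives; take the origin at the lower-left of the bounding box.
Outer rectangle: 6.4 × 3.2, A = 20.48 in², x = 3.2 in, Ī = 69.9051 in⁴.
Inner void (subtracted): 5.8 × 2.6, A = 15.08 in², x = 3.2 in, Ī = 42.2743 in⁴.
By symmetry the centroid is at mid-width, x̄ = 3.2 in.
All pieces are centred on the centroidal y-axis, so I = ΣĪ (holes subtracted) = 27.6308 in⁴.
Extreme fibre distance c = 3.2 in; S = I/c = 8.63463 in³.

S_y ≈ 8.635 in³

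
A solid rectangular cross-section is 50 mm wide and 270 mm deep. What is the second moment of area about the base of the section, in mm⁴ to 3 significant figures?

I_base ≈ 3.28 × 10⁸ mm⁴

The section: 50 × 270, A = 13 500 mm², y = 135 mm, Ī = 82 012 500 mm⁴.
Transfer it to the bottom edge using Ī + A·d² with d = y − 0:
  the section: d = 135 mm → contributes +328 050 000 mm⁴
Total I = 328 050 000 mm⁴.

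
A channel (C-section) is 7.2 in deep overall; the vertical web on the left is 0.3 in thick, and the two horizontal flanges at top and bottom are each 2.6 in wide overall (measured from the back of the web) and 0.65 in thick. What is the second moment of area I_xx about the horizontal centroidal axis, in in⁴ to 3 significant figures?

I_xx ≈ 41.5 in⁴

Break the section into simple shapes (no overlaps), measuring from the bottom-left corner of the bounding box.
Web: 0.3 × 7.2, A = 2.16 in², y = 3.6 in, Ī = 9.3312 in⁴.
Top flange (beyond web): 2.3 × 0.65, A = 1.495 in², y = 6.875 in, Ī = 0.052636 in⁴.
Bottom flange (beyond web): 2.3 × 0.65, A = 1.495 in², y = 0.325 in, Ī = 0.052636 in⁴.
By symmetry the centroid is at mid-height, ȳ = 3.6 in.
Transfer each piece to the horizontal centroidal axis using Ī + A·d² with d = y − 3.6:
  web: d = 0 in → contributes +9.3312 in⁴
  top flange (beyond web): d = 3.275 in → contributes +16.087 in⁴
  bottom flange (beyond web): d = -3.275 in → contributes +16.087 in⁴
Total I = 41.506 in⁴.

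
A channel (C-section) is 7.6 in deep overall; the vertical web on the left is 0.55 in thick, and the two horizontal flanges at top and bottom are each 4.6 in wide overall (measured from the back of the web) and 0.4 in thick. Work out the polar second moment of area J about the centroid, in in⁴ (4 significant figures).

J ≈ 76.34 in⁴

Decompose the section into non-overlapping parts with the origin at the bottom-left of its bounding rectangle.
Web: 0.55 × 7.6, A = 4.18 in², y = 3.8 in, Ī = 20.1197 in⁴.
Top flange (beyond web): 4.05 × 0.4, A = 1.62 in², y = 7.4 in, Ī = 0.0216 in⁴.
Bottom flange (beyond web): 4.05 × 0.4, A = 1.62 in², y = 0.2 in, Ī = 0.0216 in⁴.
By symmetry the centroid is at mid-height, ȳ = 3.8 in.
Transfer each piece to the centroidal x-axis using Ī + A·d² with d = y − 3.8:
  web: d = 0 in → contributes +20.1197 in⁴
  top flange (beyond web): d = 3.6 in → contributes +21.0168 in⁴
  bottom flange (beyond web): d = -3.6 in → contributes +21.0168 in⁴
Total I = 62.1533 in⁴.
For the y-axis: x̄ = 1.27931 in.
Repeating about the centroidal y-axis gives I_y = 14.1895 in⁴.
Polar second moment: J = I_x + I_y = 76.3428 in⁴.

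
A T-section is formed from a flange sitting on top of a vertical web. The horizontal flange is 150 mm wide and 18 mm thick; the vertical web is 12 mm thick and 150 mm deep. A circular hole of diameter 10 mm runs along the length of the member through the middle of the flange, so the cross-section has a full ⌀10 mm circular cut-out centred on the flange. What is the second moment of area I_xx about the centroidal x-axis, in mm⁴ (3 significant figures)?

Break the section into simple shapes (no overlaps), measuring from the bottom-left corner of the bounding box.
Flange: 150 × 18, A = 2 700 mm², y = 159 mm, Ī = 72 900 mm⁴.
Web: 12 × 150, A = 1 800 mm², y = 75 mm, Ī = 3 375 000 mm⁴.
Hole (subtracted): ⌀10, A = 78.54 mm², y = 159 mm, Ī = 490.87 mm⁴.
Centroid: ȳ = ΣA·y / ΣA = 124.8 mm.
Transfer each piece to the centroidal x-axis using Ī + A·d² with d = y − 124.8:
  flange: d = 34.197 mm → contributes +3 230 346 mm⁴
  web: d = -49.803 mm → contributes +7 839 637 mm⁴
  hole: d = 34.197 mm → contributes −92 337 mm⁴
Total I = 10 977 646 mm⁴.

I_xx ≈ 1.10 × 10⁷ mm⁴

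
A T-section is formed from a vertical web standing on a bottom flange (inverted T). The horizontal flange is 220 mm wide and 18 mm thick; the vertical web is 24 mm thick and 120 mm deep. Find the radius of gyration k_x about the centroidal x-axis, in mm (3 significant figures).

Split into non-overlapping primitives; take the origin at the lower-left of the bounding box.
Flange: 220 × 18, A = 3 960 mm², y = 9 mm, Ī = 106 920 mm⁴.
Web: 24 × 120, A = 2 880 mm², y = 78 mm, Ī = 3 456 000 mm⁴.
Centroid: ȳ = ΣA·y / ΣA = 38.053 mm.
Transfer each piece to the centroidal x-axis using Ī + A·d² with d = y − 38.053:
  flange: d = -29.053 mm → contributes +3 449 379 mm⁴
  web: d = 39.947 mm → contributes +8 051 882 mm⁴
Total I = 11 501 261 mm⁴.
Radius of gyration: k = √(I/A) = √(11 501 261 / 6 840) = 41.006 mm.

k_x ≈ 41.0 mm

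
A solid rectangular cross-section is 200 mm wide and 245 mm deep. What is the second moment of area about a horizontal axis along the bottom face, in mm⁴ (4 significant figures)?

The section: 200 × 245, A = 49 000 mm², y = 122.5 mm, Ī = 245 102 083 mm⁴.
Transfer it to the base of the section using Ī + A·d² with d = y − 0:
  the section: d = 122.5 mm → contributes +980 408 333 mm⁴
Total I = 980 408 333 mm⁴.

I_base ≈ 9.804 × 10⁸ mm⁴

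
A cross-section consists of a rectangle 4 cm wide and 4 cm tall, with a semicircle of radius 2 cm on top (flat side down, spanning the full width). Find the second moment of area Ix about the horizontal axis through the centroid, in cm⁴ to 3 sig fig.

Treat the section as a set of non-overlapping primitives; coordinates are from the bounding-box lower-left.
Rectangular body: 4 × 4, A = 16 cm², y = 2 cm, Ī = 21.333 cm⁴.
Semicircular cap: semicircle r = 2, A = 6.2832 cm², y = 4.8488 cm, Ī = 1.7561 cm⁴.
Centroid: ȳ = ΣA·y / ΣA = 2.8033 cm.
Transfer each piece to the horizontal axis through the centroid using Ī + A·d² with d = y − 2.8033:
  rectangular body: d = -0.80328 cm → contributes +31.658 cm⁴
  semicircular cap: d = 2.0455 cm → contributes +28.047 cm⁴
Total I = 59.704 cm⁴.

Ix ≈ 59.7 cm⁴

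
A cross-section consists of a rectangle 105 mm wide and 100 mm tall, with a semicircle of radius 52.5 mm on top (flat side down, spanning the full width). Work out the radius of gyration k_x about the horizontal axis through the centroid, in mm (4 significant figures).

Decompose the section into non-overlapping parts with the origin at the bottom-left of its bounding rectangle.
Rectangular body: 105 × 100, A = 10 500 mm², y = 50 mm, Ī = 8 750 000 mm⁴.
Semicircular cap: semicircle r = 52.5, A = 4329.51 mm², y = 122.282 mm, Ī = 833 814 mm⁴.
Centroid: ȳ = ΣA·y / ΣA = 71.1028 mm.
Transfer each piece to the horizontal axis through the centroid using Ī + A·d² with d = y − 71.1028:
  rectangular body: d = -21.1028 mm → contributes +13 425 945 mm⁴
  semicircular cap: d = 51.1789 mm → contributes +12 174 002 mm⁴
Total I = 25 599 948 mm⁴.
Radius of gyration: k = √(I/A) = √(25 599 948 / 14829.5) = 41.5486 mm.

k_x ≈ 41.55 mm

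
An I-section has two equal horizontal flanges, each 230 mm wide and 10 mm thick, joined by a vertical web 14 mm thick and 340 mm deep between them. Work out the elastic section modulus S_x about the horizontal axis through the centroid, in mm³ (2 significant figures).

S_x ≈ 1.0 × 10⁶ mm³

Break the section into simple shapes (no overlaps), measuring from the bottom-left corner of the bounding box.
Bottom flange: 230 × 10, A = 2 300 mm², y = 5 mm, Ī = 19 167 mm⁴.
Web: 14 × 340, A = 4 760 mm², y = 180 mm, Ī = 45 854 667 mm⁴.
Top flange: 230 × 10, A = 2 300 mm², y = 355 mm, Ī = 19 167 mm⁴.
By symmetry the centroid is at mid-height, ȳ = 180 mm.
Transfer each piece to the horizontal axis through the centroid using Ī + A·d² with d = y − 180:
  bottom flange: d = -175 mm → contributes +70 456 667 mm⁴
  web: d = 0 mm → contributes +45 854 667 mm⁴
  top flange: d = 175 mm → contributes +70 456 667 mm⁴
Total I = 186 768 000 mm⁴.
Extreme fibre distance c = 180 mm; S = I/c = 1 037 600 mm³.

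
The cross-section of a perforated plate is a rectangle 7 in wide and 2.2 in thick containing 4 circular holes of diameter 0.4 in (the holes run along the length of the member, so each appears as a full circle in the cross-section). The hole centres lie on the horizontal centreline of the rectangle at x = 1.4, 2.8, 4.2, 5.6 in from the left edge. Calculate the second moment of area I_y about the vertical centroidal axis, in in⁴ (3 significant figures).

I_y ≈ 61.6 in⁴

Break the section into simple shapes (no overlaps), measuring from the bottom-left corner of the bounding box.
Plate: 7 × 2.2, A = 15.4 in², x = 3.5 in, Ī = 62.883 in⁴.
Hole 1 (subtracted): ⌀0.4, A = 0.12566 in², x = 1.4 in, Ī = 0.0012566 in⁴.
Hole 2 (subtracted): ⌀0.4, A = 0.12566 in², x = 2.8 in, Ī = 0.0012566 in⁴.
Hole 3 (subtracted): ⌀0.4, A = 0.12566 in², x = 4.2 in, Ī = 0.0012566 in⁴.
Hole 4 (subtracted): ⌀0.4, A = 0.12566 in², x = 5.6 in, Ī = 0.0012566 in⁴.
By symmetry the centroid is at mid-width, x̄ = 3.5 in.
Transfer each piece to the vertical centroidal axis using Ī + A·d² with d = x − 3.5:
  plate: d = 0 in → contributes +62.883 in⁴
  hole 1: d = -2.1 in → contributes −0.55543 in⁴
  hole 2: d = -0.7 in → contributes −0.062832 in⁴
  hole 3: d = 0.7 in → contributes −0.062832 in⁴
  hole 4: d = 2.1 in → contributes −0.55543 in⁴
Total I = 61.647 in⁴.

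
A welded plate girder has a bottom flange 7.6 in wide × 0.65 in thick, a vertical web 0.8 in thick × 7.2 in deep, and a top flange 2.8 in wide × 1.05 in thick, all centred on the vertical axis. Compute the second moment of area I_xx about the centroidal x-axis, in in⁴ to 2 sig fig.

I_xx ≈ 150 in⁴

Decompose the section into non-overlapping parts with the origin at the bottom-left of its bounding rectangle.
Bottom plate: 7.6 × 0.65, A = 4.94 in², y = 0.325 in, Ī = 0.1739 in⁴.
Web plate: 0.8 × 7.2, A = 5.76 in², y = 4.25 in, Ī = 24.88 in⁴.
Top plate: 2.8 × 1.05, A = 2.94 in², y = 8.375 in, Ī = 0.2701 in⁴.
Centroid: ȳ = ΣA·y / ΣA = 3.718 in.
Transfer each piece to the centroidal x-axis using Ī + A·d² with d = y − 3.718:
  bottom plate: d = -3.393 in → contributes +57.03 in⁴
  web plate: d = 0.5324 in → contributes +26.52 in⁴
  top plate: d = 4.657 in → contributes +64.04 in⁴
Total I = 147.6 in⁴.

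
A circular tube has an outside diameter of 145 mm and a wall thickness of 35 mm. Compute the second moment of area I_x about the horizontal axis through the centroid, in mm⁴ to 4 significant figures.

Break the section into simple shapes (no overlaps), measuring from the bottom-left corner of the bounding box.
Outer circle: ⌀145, A = 16 513 mm², y = 72.5 mm, Ī = 21 699 109 mm⁴.
Bore (subtracted): ⌀75, A = 4417.86 mm², y = 72.5 mm, Ī = 1 553 156 mm⁴.
By symmetry the centroid is at mid-height, ȳ = 72.5 mm.
All pieces are centred on the horizontal axis through the centroid, so I = ΣĪ (holes subtracted) = 20 145 954 mm⁴.

I_x ≈ 2.015 × 10⁷ mm⁴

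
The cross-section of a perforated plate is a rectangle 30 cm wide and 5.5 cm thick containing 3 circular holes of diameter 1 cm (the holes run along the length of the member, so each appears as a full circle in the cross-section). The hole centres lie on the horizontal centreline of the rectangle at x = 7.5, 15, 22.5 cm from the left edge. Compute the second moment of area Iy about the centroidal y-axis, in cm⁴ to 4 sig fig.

Iy ≈ 1.229 × 10⁴ cm⁴

Break the section into simple shapes (no overlaps), measuring from the bottom-left corner of the bounding box.
Plate: 30 × 5.5, A = 165 cm², x = 15 cm, Ī = 12 375 cm⁴.
Hole 1 (subtracted): ⌀1, A = 0.785398 cm², x = 7.5 cm, Ī = 0.0490874 cm⁴.
Hole 2 (subtracted): ⌀1, A = 0.785398 cm², x = 15 cm, Ī = 0.0490874 cm⁴.
Hole 3 (subtracted): ⌀1, A = 0.785398 cm², x = 22.5 cm, Ī = 0.0490874 cm⁴.
By symmetry the centroid is at mid-width, x̄ = 15 cm.
Transfer each piece to the centroidal y-axis using Ī + A·d² with d = x − 15:
  plate: d = 0 cm → contributes +12 375 cm⁴
  hole 1: d = -7.5 cm → contributes −44.2277 cm⁴
  hole 2: d = 0 cm → contributes −0.0490874 cm⁴
  hole 3: d = 7.5 cm → contributes −44.2277 cm⁴
Total I = 12286.5 cm⁴.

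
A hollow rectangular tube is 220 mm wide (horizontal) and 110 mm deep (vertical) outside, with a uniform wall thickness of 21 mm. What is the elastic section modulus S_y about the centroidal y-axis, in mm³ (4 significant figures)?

S_y ≈ 5.968 × 10⁵ mm³

Split into non-overlapping primitives; take the origin at the lower-left of the bounding box.
Outer rectangle: 220 × 110, A = 24 200 mm², x = 110 mm, Ī = 97 606 667 mm⁴.
Inner void (subtracted): 178 × 68, A = 12 104 mm², x = 110 mm, Ī = 31 958 595 mm⁴.
By symmetry the centroid is at mid-width, x̄ = 110 mm.
All pieces are centred on the centroidal y-axis, so I = ΣĪ (holes subtracted) = 65 648 072 mm⁴.
Extreme fibre distance c = 110 mm; S = I/c = 596 801 mm³.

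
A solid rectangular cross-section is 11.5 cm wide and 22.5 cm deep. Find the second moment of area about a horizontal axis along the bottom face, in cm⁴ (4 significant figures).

The section: 11.5 × 22.5, A = 258.75 cm², y = 11.25 cm, Ī = 10 916 cm⁴.
Transfer it to the bottom edge using Ī + A·d² with d = y − 0:
  the section: d = 11.25 cm → contributes +43664.1 cm⁴
Total I = 43664.1 cm⁴.

I_base ≈ 4.366 × 10⁴ cm⁴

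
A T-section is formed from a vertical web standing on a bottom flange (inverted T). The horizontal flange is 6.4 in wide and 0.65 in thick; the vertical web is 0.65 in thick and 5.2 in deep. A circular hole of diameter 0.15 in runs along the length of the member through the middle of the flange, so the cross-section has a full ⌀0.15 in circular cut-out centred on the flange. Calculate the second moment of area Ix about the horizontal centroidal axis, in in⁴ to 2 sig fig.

Ix ≈ 24 in⁴

Treat the section as a set of non-overlapping primitives; coordinates are from the bounding-box lower-left.
Flange: 6.4 × 0.65, A = 4.16 in², y = 0.325 in, Ī = 0.1465 in⁴.
Web: 0.65 × 5.2, A = 3.38 in², y = 3.25 in, Ī = 7.616 in⁴.
Hole (subtracted): ⌀0.15, A = 0.01767 in², y = 0.325 in, Ī = 0.00002485 in⁴.
Centroid: ȳ = ΣA·y / ΣA = 1.639 in.
Transfer each piece to the horizontal centroidal axis using Ī + A·d² with d = y − 1.639:
  flange: d = -1.314 in → contributes +7.332 in⁴
  web: d = 1.611 in → contributes +16.39 in⁴
  hole: d = -1.314 in → contributes −0.03055 in⁴
Total I = 23.69 in⁴.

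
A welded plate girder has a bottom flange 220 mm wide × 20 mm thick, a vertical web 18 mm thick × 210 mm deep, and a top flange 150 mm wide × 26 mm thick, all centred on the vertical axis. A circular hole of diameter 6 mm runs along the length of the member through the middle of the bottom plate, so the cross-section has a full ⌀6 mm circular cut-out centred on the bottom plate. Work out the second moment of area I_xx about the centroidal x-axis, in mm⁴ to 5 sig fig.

I_xx ≈ 1.2623 × 10⁸ mm⁴

Decompose the section into non-overlapping parts with the origin at the bottom-left of its bounding rectangle.
Bottom plate: 220 × 20, A = 4 400 mm², y = 10 mm, Ī = 146666.7 mm⁴.
Web plate: 18 × 210, A = 3 780 mm², y = 125 mm, Ī = 13 891 500 mm⁴.
Top plate: 150 × 26, A = 3 900 mm², y = 243 mm, Ī = 219 700 mm⁴.
Hole (subtracted): ⌀6, A = 28.27433 mm², y = 10 mm, Ī = 63.61725 mm⁴.
Centroid: ȳ = ΣA·y / ΣA = 121.4695 mm.
Transfer each piece to the centroidal x-axis using Ī + A·d² with d = y − 121.4695:
  bottom plate: d = -111.4695 mm → contributes +54 818 658 mm⁴
  web plate: d = 3.530486 mm → contributes +13 938 615 mm⁴
  top plate: d = 121.5305 mm → contributes +57 821 370 mm⁴
  hole: d = -111.4695 mm → contributes −351 385 mm⁴
Total I = 126 227 258 mm⁴.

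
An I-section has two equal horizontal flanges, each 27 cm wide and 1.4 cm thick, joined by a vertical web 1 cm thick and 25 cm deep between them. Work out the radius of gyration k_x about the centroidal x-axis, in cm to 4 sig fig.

Break the section into simple shapes (no overlaps), measuring from the bottom-left corner of the bounding box.
Bottom flange: 27 × 1.4, A = 37.8 cm², y = 0.7 cm, Ī = 6.174 cm⁴.
Web: 1 × 25, A = 25 cm², y = 13.9 cm, Ī = 1302.08 cm⁴.
Top flange: 27 × 1.4, A = 37.8 cm², y = 27.1 cm, Ī = 6.174 cm⁴.
By symmetry the centroid is at mid-height, ȳ = 13.9 cm.
Transfer each piece to the centroidal x-axis using Ī + A·d² with d = y − 13.9:
  bottom flange: d = -13.2 cm → contributes +6592.45 cm⁴
  web: d = 0 cm → contributes +1302.08 cm⁴
  top flange: d = 13.2 cm → contributes +6592.45 cm⁴
Total I = 14 487 cm⁴.
Radius of gyration: k = √(I/A) = √(14 487 / 100.6) = 12.0002 cm.

k_x ≈ 12.00 cm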